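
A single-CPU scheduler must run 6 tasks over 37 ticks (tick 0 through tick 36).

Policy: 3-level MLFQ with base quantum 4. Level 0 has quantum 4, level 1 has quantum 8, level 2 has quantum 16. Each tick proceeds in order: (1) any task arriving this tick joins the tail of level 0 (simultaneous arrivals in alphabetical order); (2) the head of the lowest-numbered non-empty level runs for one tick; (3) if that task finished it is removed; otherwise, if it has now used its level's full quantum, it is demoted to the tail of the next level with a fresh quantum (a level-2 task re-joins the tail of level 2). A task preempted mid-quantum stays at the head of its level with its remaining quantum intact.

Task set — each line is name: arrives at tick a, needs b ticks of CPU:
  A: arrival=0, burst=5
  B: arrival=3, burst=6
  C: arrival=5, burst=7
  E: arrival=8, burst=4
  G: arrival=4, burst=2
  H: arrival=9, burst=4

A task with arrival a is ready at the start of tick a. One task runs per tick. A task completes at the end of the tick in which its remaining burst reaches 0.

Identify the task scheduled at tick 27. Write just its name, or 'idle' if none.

running at tick 27 = C

t=0: L0/L1/L2 = A/-/- → run A
t=1: L0/L1/L2 = A/-/- → run A
t=2: L0/L1/L2 = A/-/- → run A
t=3: L0/L1/L2 = AB/-/- → run A
t=4: L0/L1/L2 = BG/A/- → run B
t=5: L0/L1/L2 = BGC/A/- → run B
t=6: L0/L1/L2 = BGC/A/- → run B
t=7: L0/L1/L2 = BGC/A/- → run B
t=8: L0/L1/L2 = GCE/AB/- → run G
t=9: L0/L1/L2 = GCEH/AB/- → run G
t=10: L0/L1/L2 = CEH/AB/- → run C
t=11: L0/L1/L2 = CEH/AB/- → run C
t=12: L0/L1/L2 = CEH/AB/- → run C
t=13: L0/L1/L2 = CEH/AB/- → run C
t=14: L0/L1/L2 = EH/ABC/- → run E
t=15: L0/L1/L2 = EH/ABC/- → run E
t=16: L0/L1/L2 = EH/ABC/- → run E
t=17: L0/L1/L2 = EH/ABC/- → run E
t=18: L0/L1/L2 = H/ABC/- → run H
t=19: L0/L1/L2 = H/ABC/- → run H
t=20: L0/L1/L2 = H/ABC/- → run H
t=21: L0/L1/L2 = H/ABC/- → run H
t=22: L0/L1/L2 = -/ABC/- → run A
t=23: L0/L1/L2 = -/BC/- → run B
t=24: L0/L1/L2 = -/BC/- → run B
t=25: L0/L1/L2 = -/C/- → run C
t=26: L0/L1/L2 = -/C/- → run C
t=27: L0/L1/L2 = -/C/- → run C
t=28: (idle)
t=29: (idle)
t=30: (idle)
t=31: (idle)
t=32: (idle)
t=33: (idle)
t=34: (idle)
t=35: (idle)
t=36: (idle)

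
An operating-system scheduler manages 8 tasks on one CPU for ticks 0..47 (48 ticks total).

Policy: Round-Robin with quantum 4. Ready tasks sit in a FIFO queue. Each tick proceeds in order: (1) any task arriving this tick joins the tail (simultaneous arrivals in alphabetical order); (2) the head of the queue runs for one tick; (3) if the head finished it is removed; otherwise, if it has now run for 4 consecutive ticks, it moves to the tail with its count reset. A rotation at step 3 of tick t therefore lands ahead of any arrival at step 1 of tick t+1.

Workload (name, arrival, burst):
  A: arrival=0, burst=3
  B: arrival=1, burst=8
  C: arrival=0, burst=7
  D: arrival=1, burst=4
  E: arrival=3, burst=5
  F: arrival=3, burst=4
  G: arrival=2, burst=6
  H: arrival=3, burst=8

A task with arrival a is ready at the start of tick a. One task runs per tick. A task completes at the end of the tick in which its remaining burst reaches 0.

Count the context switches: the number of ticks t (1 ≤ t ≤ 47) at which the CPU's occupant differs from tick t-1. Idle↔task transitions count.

context switches = 13

t=0: queue=[A,C] q_used=0 → run A
t=1: queue=[A,C,B,D] q_used=1 → run A
t=2: queue=[A,C,B,D,G] q_used=2 → run A
t=3: queue=[C,B,D,G,E,F,H] q_used=0 → run C
t=4: queue=[C,B,D,G,E,F,H] q_used=1 → run C
t=5: queue=[C,B,D,G,E,F,H] q_used=2 → run C
t=6: queue=[C,B,D,G,E,F,H] q_used=3 → run C
t=7: queue=[B,D,G,E,F,H,C] q_used=0 → run B
t=8: queue=[B,D,G,E,F,H,C] q_used=1 → run B
t=9: queue=[B,D,G,E,F,H,C] q_used=2 → run B
t=10: queue=[B,D,G,E,F,H,C] q_used=3 → run B
t=11: queue=[D,G,E,F,H,C,B] q_used=0 → run D
t=12: queue=[D,G,E,F,H,C,B] q_used=1 → run D
t=13: queue=[D,G,E,F,H,C,B] q_used=2 → run D
t=14: queue=[D,G,E,F,H,C,B] q_used=3 → run D
t=15: queue=[G,E,F,H,C,B] q_used=0 → run G
t=16: queue=[G,E,F,H,C,B] q_used=1 → run G
t=17: queue=[G,E,F,H,C,B] q_used=2 → run G
t=18: queue=[G,E,F,H,C,B] q_used=3 → run G
t=19: queue=[E,F,H,C,B,G] q_used=0 → run E
t=20: queue=[E,F,H,C,B,G] q_used=1 → run E
t=21: queue=[E,F,H,C,B,G] q_used=2 → run E
t=22: queue=[E,F,H,C,B,G] q_used=3 → run E
t=23: queue=[F,H,C,B,G,E] q_used=0 → run F
t=24: queue=[F,H,C,B,G,E] q_used=1 → run F
t=25: queue=[F,H,C,B,G,E] q_used=2 → run F
t=26: queue=[F,H,C,B,G,E] q_used=3 → run F
t=27: queue=[H,C,B,G,E] q_used=0 → run H
t=28: queue=[H,C,B,G,E] q_used=1 → run H
t=29: queue=[H,C,B,G,E] q_used=2 → run H
t=30: queue=[H,C,B,G,E] q_used=3 → run H
t=31: queue=[C,B,G,E,H] q_used=0 → run C
t=32: queue=[C,B,G,E,H] q_used=1 → run C
t=33: queue=[C,B,G,E,H] q_used=2 → run C
t=34: queue=[B,G,E,H] q_used=0 → run B
t=35: queue=[B,G,E,H] q_used=1 → run B
t=36: queue=[B,G,E,H] q_used=2 → run B
t=37: queue=[B,G,E,H] q_used=3 → run B
t=38: queue=[G,E,H] q_used=0 → run G
t=39: queue=[G,E,H] q_used=1 → run G
t=40: queue=[E,H] q_used=0 → run E
t=41: queue=[H] q_used=0 → run H
t=42: queue=[H] q_used=1 → run H
t=43: queue=[H] q_used=2 → run H
t=44: queue=[H] q_used=3 → run H
t=45: (idle)
t=46: (idle)
t=47: (idle)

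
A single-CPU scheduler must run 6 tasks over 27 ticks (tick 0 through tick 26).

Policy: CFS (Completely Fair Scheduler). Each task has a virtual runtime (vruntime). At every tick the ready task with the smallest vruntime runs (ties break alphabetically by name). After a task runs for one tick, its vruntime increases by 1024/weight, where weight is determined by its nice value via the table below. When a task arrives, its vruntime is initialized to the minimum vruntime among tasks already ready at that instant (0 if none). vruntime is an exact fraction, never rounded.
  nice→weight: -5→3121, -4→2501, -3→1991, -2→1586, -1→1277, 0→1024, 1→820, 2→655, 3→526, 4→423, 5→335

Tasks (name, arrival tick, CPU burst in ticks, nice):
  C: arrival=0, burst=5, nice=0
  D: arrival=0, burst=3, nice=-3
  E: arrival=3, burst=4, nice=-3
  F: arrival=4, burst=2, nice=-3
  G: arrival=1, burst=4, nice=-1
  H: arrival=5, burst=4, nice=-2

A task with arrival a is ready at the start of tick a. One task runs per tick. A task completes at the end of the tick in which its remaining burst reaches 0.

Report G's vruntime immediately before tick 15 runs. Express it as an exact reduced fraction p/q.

vruntime(G, start of tick 15) = 3072/1277

t=0: vr[C=0 D=0] → run C
t=1: vr[C=1 D=0 G=0] → run D
t=2: vr[C=1 D=1024/1991 G=0] → run G
t=3: vr[C=1 D=1024/1991 E=1024/1991 G=1024/1277] → run D
t=4: vr[C=1 D=2048/1991 E=1024/1991 F=1024/1991 G=1024/1277] → run E
t=5: vr[C=1 D=2048/1991 E=2048/1991 F=1024/1991 G=1024/1277 H=1024/1991] → run F
t=6: vr[C=1 D=2048/1991 E=2048/1991 F=2048/1991 G=1024/1277 H=1024/1991] → run H
t=7: vr[C=1 D=2048/1991 E=2048/1991 F=2048/1991 G=1024/1277 H=1831424/1578863] → run G
t=8: vr[C=1 D=2048/1991 E=2048/1991 F=2048/1991 G=2048/1277 H=1831424/1578863] → run C
t=9: vr[C=2 D=2048/1991 E=2048/1991 F=2048/1991 G=2048/1277 H=1831424/1578863] → run D
t=10: vr[C=2 E=2048/1991 F=2048/1991 G=2048/1277 H=1831424/1578863] → run E
t=11: vr[C=2 E=3072/1991 F=2048/1991 G=2048/1277 H=1831424/1578863] → run F
t=12: vr[C=2 E=3072/1991 G=2048/1277 H=1831424/1578863] → run H
t=13: vr[C=2 E=3072/1991 G=2048/1277 H=2850816/1578863] → run E
t=14: vr[C=2 E=4096/1991 G=2048/1277 H=2850816/1578863] → run G
t=15: vr[C=2 E=4096/1991 G=3072/1277 H=2850816/1578863] → run H
t=16: vr[C=2 E=4096/1991 G=3072/1277 H=3870208/1578863] → run C
t=17: vr[C=3 E=4096/1991 G=3072/1277 H=3870208/1578863] → run E
t=18: vr[C=3 G=3072/1277 H=3870208/1578863] → run G
t=19: vr[C=3 H=3870208/1578863] → run H
t=20: vr[C=3] → run C
t=21: vr[C=4] → run C
t=22: (idle)
t=23: (idle)
t=24: (idle)
t=25: (idle)
t=26: (idle)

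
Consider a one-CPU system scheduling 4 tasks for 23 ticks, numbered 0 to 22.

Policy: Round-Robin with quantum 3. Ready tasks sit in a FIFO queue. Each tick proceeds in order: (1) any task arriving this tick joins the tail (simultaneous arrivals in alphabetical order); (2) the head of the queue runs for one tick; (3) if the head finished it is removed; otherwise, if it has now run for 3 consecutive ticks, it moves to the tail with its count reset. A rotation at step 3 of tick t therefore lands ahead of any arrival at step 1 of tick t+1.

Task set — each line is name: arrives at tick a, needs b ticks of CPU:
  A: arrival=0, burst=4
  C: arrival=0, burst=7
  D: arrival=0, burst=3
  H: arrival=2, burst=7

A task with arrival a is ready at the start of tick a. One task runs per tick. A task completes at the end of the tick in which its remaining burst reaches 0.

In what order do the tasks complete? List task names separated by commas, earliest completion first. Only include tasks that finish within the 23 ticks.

t=0: queue=[A,C,D] q_used=0 → run A
t=1: queue=[A,C,D] q_used=1 → run A
t=2: queue=[A,C,D,H] q_used=2 → run A
t=3: queue=[C,D,H,A] q_used=0 → run C
t=4: queue=[C,D,H,A] q_used=1 → run C
t=5: queue=[C,D,H,A] q_used=2 → run C
t=6: queue=[D,H,A,C] q_used=0 → run D
t=7: queue=[D,H,A,C] q_used=1 → run D
t=8: queue=[D,H,A,C] q_used=2 → run D
t=9: queue=[H,A,C] q_used=0 → run H
t=10: queue=[H,A,C] q_used=1 → run H
t=11: queue=[H,A,C] q_used=2 → run H
t=12: queue=[A,C,H] q_used=0 → run A
t=13: queue=[C,H] q_used=0 → run C
t=14: queue=[C,H] q_used=1 → run C
t=15: queue=[C,H] q_used=2 → run C
t=16: queue=[H,C] q_used=0 → run H
t=17: queue=[H,C] q_used=1 → run H
t=18: queue=[H,C] q_used=2 → run H
t=19: queue=[C,H] q_used=0 → run C
t=20: queue=[H] q_used=0 → run H
t=21: (idle)
t=22: (idle)

completion order = D, A, C, H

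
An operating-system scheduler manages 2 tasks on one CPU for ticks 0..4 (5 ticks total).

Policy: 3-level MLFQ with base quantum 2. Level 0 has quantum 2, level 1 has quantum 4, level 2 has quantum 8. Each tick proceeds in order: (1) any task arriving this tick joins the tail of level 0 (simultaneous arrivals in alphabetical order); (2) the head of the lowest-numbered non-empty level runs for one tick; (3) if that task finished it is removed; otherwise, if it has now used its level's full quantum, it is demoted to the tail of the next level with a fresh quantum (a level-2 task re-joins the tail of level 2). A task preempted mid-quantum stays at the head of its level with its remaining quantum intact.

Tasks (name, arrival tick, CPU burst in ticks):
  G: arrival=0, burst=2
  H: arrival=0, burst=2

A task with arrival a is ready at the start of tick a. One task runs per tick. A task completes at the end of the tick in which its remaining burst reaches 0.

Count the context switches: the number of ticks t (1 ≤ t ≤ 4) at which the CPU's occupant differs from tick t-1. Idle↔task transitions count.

context switches = 2

t=0: L0/L1/L2 = GH/-/- → run G
t=1: L0/L1/L2 = GH/-/- → run G
t=2: L0/L1/L2 = H/-/- → run H
t=3: L0/L1/L2 = H/-/- → run H
t=4: (idle)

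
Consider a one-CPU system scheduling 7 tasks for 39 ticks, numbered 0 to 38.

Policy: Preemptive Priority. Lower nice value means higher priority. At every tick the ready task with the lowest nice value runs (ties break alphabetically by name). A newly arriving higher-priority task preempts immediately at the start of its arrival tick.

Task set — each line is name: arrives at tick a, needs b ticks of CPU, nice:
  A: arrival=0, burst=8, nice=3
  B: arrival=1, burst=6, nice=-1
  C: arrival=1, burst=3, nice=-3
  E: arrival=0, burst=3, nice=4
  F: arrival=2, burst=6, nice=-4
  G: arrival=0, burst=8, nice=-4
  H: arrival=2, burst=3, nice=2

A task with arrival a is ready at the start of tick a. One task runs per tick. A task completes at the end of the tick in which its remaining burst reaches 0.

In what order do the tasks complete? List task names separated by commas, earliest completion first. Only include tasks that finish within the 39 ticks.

completion order = F, G, C, B, H, A, E

t=0: ready={A,E,G} → run G
t=1: ready={A,B,C,E,G} → run G
t=2: ready={A,B,C,E,F,G,H} → run F
t=3: ready={A,B,C,E,F,G,H} → run F
t=4: ready={A,B,C,E,F,G,H} → run F
t=5: ready={A,B,C,E,F,G,H} → run F
t=6: ready={A,B,C,E,F,G,H} → run F
t=7: ready={A,B,C,E,F,G,H} → run F
t=8: ready={A,B,C,E,G,H} → run G
t=9: ready={A,B,C,E,G,H} → run G
t=10: ready={A,B,C,E,G,H} → run G
t=11: ready={A,B,C,E,G,H} → run G
t=12: ready={A,B,C,E,G,H} → run G
t=13: ready={A,B,C,E,G,H} → run G
t=14: ready={A,B,C,E,H} → run C
t=15: ready={A,B,C,E,H} → run C
t=16: ready={A,B,C,E,H} → run C
t=17: ready={A,B,E,H} → run B
t=18: ready={A,B,E,H} → run B
t=19: ready={A,B,E,H} → run B
t=20: ready={A,B,E,H} → run B
t=21: ready={A,B,E,H} → run B
t=22: ready={A,B,E,H} → run B
t=23: ready={A,E,H} → run H
t=24: ready={A,E,H} → run H
t=25: ready={A,E,H} → run H
t=26: ready={A,E} → run A
t=27: ready={A,E} → run A
t=28: ready={A,E} → run A
t=29: ready={A,E} → run A
t=30: ready={A,E} → run A
t=31: ready={A,E} → run A
t=32: ready={A,E} → run A
t=33: ready={A,E} → run A
t=34: ready={E} → run E
t=35: ready={E} → run E
t=36: ready={E} → run E
t=37: (idle)
t=38: (idle)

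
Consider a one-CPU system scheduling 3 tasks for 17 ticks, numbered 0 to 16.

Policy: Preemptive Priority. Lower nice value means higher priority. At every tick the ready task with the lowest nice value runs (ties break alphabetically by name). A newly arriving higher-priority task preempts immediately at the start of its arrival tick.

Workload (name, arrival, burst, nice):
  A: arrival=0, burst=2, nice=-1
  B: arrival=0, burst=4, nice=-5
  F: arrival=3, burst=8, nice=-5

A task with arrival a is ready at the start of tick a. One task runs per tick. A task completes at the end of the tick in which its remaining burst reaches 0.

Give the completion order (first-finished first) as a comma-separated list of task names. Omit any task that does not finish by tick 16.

t=0: ready={A,B} → run B
t=1: ready={A,B} → run B
t=2: ready={A,B} → run B
t=3: ready={A,B,F} → run B
t=4: ready={A,F} → run F
t=5: ready={A,F} → run F
t=6: ready={A,F} → run F
t=7: ready={A,F} → run F
t=8: ready={A,F} → run F
t=9: ready={A,F} → run F
t=10: ready={A,F} → run F
t=11: ready={A,F} → run F
t=12: ready={A} → run A
t=13: ready={A} → run A
t=14: (idle)
t=15: (idle)
t=16: (idle)

completion order = B, F, A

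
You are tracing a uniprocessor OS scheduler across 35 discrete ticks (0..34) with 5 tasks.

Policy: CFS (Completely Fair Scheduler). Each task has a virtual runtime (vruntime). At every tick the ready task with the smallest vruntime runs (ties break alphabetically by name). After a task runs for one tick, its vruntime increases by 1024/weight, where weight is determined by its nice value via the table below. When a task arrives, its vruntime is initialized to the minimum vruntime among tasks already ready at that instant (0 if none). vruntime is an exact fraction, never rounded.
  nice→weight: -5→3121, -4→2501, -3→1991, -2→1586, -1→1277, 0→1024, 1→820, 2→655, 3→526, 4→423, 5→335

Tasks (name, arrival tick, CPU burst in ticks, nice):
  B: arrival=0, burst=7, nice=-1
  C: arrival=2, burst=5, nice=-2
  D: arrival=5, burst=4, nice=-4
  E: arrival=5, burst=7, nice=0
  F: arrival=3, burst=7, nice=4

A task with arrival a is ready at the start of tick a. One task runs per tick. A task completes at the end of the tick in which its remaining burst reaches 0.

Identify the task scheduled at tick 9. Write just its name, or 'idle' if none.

t=0: vr[B=0] → run B
t=1: vr[B=1024/1277] → run B
t=2: vr[B=2048/1277 C=2048/1277] → run B
t=3: vr[B=3072/1277 C=2048/1277 F=2048/1277] → run C
t=4: vr[B=3072/1277 C=2277888/1012661 F=2048/1277] → run F
t=5: vr[B=3072/1277 C=2277888/1012661 D=2277888/1012661 E=2277888/1012661 F=2173952/540171] → run C
t=6: vr[B=3072/1277 C=2931712/1012661 D=2277888/1012661 E=2277888/1012661 F=2173952/540171] → run D
t=7: vr[B=3072/1277 C=2931712/1012661 D=110392832/41519101 E=2277888/1012661 F=2173952/540171] → run E
t=8: vr[B=3072/1277 C=2931712/1012661 D=110392832/41519101 E=3290549/1012661 F=2173952/540171] → run B
t=9: vr[B=4096/1277 C=2931712/1012661 D=110392832/41519101 E=3290549/1012661 F=2173952/540171] → run D
t=10: vr[B=4096/1277 C=2931712/1012661 D=127392256/41519101 E=3290549/1012661 F=2173952/540171] → run C
t=11: vr[B=4096/1277 C=3585536/1012661 D=127392256/41519101 E=3290549/1012661 F=2173952/540171] → run D
t=12: vr[B=4096/1277 C=3585536/1012661 D=144391680/41519101 E=3290549/1012661 F=2173952/540171] → run B
t=13: vr[B=5120/1277 C=3585536/1012661 D=144391680/41519101 E=3290549/1012661 F=2173952/540171] → run E
t=14: vr[B=5120/1277 C=3585536/1012661 D=144391680/41519101 E=4303210/1012661 F=2173952/540171] → run D
t=15: vr[B=5120/1277 C=3585536/1012661 E=4303210/1012661 F=2173952/540171] → run C
t=16: vr[B=5120/1277 C=4239360/1012661 E=4303210/1012661 F=2173952/540171] → run B
t=17: vr[B=6144/1277 C=4239360/1012661 E=4303210/1012661 F=2173952/540171] → run F
t=18: vr[B=6144/1277 C=4239360/1012661 E=4303210/1012661 F=3481600/540171] → run C
t=19: vr[B=6144/1277 E=4303210/1012661 F=3481600/540171] → run E
t=20: vr[B=6144/1277 E=5315871/1012661 F=3481600/540171] → run B
t=21: vr[E=5315871/1012661 F=3481600/540171] → run E
t=22: vr[E=6328532/1012661 F=3481600/540171] → run E
t=23: vr[E=7341193/1012661 F=3481600/540171] → run F
t=24: vr[E=7341193/1012661 F=1596416/180057] → run E
t=25: vr[E=8353854/1012661 F=1596416/180057] → run E
t=26: vr[F=1596416/180057] → run F
t=27: vr[F=6096896/540171] → run F
t=28: vr[F=7404544/540171] → run F
t=29: vr[F=2904064/180057] → run F
t=30: (idle)
t=31: (idle)
t=32: (idle)
t=33: (idle)
t=34: (idle)

running at tick 9 = D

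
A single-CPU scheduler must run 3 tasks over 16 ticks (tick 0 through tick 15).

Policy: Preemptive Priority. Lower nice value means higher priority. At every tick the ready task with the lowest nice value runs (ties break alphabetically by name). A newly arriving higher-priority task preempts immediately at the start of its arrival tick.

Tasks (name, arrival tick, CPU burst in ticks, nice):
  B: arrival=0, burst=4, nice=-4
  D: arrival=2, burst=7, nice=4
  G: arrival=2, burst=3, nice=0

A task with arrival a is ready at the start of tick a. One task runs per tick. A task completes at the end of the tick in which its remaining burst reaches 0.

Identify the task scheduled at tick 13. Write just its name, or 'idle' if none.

running at tick 13 = D

t=0: ready={B} → run B
t=1: ready={B} → run B
t=2: ready={B,D,G} → run B
t=3: ready={B,D,G} → run B
t=4: ready={D,G} → run G
t=5: ready={D,G} → run G
t=6: ready={D,G} → run G
t=7: ready={D} → run D
t=8: ready={D} → run D
t=9: ready={D} → run D
t=10: ready={D} → run D
t=11: ready={D} → run D
t=12: ready={D} → run D
t=13: ready={D} → run D
t=14: (idle)
t=15: (idle)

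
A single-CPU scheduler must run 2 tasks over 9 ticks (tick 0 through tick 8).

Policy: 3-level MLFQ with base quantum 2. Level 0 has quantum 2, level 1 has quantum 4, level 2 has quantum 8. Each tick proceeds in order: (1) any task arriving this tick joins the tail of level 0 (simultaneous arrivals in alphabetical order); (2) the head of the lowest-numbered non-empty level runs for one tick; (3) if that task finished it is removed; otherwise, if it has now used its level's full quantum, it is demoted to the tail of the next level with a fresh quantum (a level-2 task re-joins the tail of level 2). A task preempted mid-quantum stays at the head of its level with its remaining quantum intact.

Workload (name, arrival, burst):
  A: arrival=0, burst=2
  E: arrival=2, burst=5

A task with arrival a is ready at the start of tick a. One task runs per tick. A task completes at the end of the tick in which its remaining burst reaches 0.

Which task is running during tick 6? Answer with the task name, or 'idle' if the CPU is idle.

running at tick 6 = E

t=0: L0/L1/L2 = A/-/- → run A
t=1: L0/L1/L2 = A/-/- → run A
t=2: L0/L1/L2 = E/-/- → run E
t=3: L0/L1/L2 = E/-/- → run E
t=4: L0/L1/L2 = -/E/- → run E
t=5: L0/L1/L2 = -/E/- → run E
t=6: L0/L1/L2 = -/E/- → run E
t=7: (idle)
t=8: (idle)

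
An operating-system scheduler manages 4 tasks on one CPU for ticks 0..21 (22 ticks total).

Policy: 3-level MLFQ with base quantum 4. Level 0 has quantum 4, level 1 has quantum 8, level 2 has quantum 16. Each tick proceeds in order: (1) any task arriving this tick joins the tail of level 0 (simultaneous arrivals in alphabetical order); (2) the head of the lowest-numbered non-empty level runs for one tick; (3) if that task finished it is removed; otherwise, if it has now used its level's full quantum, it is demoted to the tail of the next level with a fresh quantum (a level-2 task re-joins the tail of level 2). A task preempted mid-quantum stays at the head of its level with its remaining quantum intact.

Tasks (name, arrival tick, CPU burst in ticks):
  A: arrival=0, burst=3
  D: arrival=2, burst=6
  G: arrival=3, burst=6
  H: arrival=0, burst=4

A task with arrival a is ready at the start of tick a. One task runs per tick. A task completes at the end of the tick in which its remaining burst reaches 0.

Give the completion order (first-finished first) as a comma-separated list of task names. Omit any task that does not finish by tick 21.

t=0: L0/L1/L2 = AH/-/- → run A
t=1: L0/L1/L2 = AH/-/- → run A
t=2: L0/L1/L2 = AHD/-/- → run A
t=3: L0/L1/L2 = HDG/-/- → run H
t=4: L0/L1/L2 = HDG/-/- → run H
t=5: L0/L1/L2 = HDG/-/- → run H
t=6: L0/L1/L2 = HDG/-/- → run H
t=7: L0/L1/L2 = DG/-/- → run D
t=8: L0/L1/L2 = DG/-/- → run D
t=9: L0/L1/L2 = DG/-/- → run D
t=10: L0/L1/L2 = DG/-/- → run D
t=11: L0/L1/L2 = G/D/- → run G
t=12: L0/L1/L2 = G/D/- → run G
t=13: L0/L1/L2 = G/D/- → run G
t=14: L0/L1/L2 = G/D/- → run G
t=15: L0/L1/L2 = -/DG/- → run D
t=16: L0/L1/L2 = -/DG/- → run D
t=17: L0/L1/L2 = -/G/- → run G
t=18: L0/L1/L2 = -/G/- → run G
t=19: (idle)
t=20: (idle)
t=21: (idle)

completion order = A, H, D, G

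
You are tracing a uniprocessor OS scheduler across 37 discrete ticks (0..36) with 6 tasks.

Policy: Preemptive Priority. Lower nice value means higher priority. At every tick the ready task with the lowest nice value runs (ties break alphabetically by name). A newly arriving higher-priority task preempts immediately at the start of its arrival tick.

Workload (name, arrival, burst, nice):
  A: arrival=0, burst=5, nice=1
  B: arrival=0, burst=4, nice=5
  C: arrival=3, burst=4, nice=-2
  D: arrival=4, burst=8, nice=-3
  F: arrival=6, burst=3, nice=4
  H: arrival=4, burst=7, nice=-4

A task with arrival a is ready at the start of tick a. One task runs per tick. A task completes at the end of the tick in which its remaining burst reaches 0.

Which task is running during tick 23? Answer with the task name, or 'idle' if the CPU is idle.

t=0: ready={A,B} → run A
t=1: ready={A,B} → run A
t=2: ready={A,B} → run A
t=3: ready={A,B,C} → run C
t=4: ready={A,B,C,D,H} → run H
t=5: ready={A,B,C,D,H} → run H
t=6: ready={A,B,C,D,F,H} → run H
t=7: ready={A,B,C,D,F,H} → run H
t=8: ready={A,B,C,D,F,H} → run H
t=9: ready={A,B,C,D,F,H} → run H
t=10: ready={A,B,C,D,F,H} → run H
t=11: ready={A,B,C,D,F} → run D
t=12: ready={A,B,C,D,F} → run D
t=13: ready={A,B,C,D,F} → run D
t=14: ready={A,B,C,D,F} → run D
t=15: ready={A,B,C,D,F} → run D
t=16: ready={A,B,C,D,F} → run D
t=17: ready={A,B,C,D,F} → run D
t=18: ready={A,B,C,D,F} → run D
t=19: ready={A,B,C,F} → run C
t=20: ready={A,B,C,F} → run C
t=21: ready={A,B,C,F} → run C
t=22: ready={A,B,F} → run A
t=23: ready={A,B,F} → run A
t=24: ready={B,F} → run F
t=25: ready={B,F} → run F
t=26: ready={B,F} → run F
t=27: ready={B} → run B
t=28: ready={B} → run B
t=29: ready={B} → run B
t=30: ready={B} → run B
t=31: (idle)
t=32: (idle)
t=33: (idle)
t=34: (idle)
t=35: (idle)
t=36: (idle)

running at tick 23 = A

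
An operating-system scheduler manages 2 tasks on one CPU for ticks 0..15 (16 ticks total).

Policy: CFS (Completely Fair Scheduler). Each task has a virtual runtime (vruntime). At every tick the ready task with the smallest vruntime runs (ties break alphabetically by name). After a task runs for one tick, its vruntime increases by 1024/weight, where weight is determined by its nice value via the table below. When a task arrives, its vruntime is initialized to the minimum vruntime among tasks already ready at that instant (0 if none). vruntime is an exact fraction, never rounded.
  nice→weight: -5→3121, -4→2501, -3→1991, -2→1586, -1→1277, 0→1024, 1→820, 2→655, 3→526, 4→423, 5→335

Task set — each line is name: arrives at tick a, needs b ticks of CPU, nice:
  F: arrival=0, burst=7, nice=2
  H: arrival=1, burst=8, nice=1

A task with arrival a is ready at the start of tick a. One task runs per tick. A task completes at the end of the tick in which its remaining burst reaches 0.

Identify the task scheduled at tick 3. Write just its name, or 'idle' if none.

running at tick 3 = H

t=0: vr[F=0] → run F
t=1: vr[F=1024/655 H=1024/655] → run F
t=2: vr[F=2048/655 H=1024/655] → run H
t=3: vr[F=2048/655 H=15104/5371] → run H
t=4: vr[F=2048/655 H=109056/26855] → run F
t=5: vr[F=3072/655 H=109056/26855] → run H
t=6: vr[F=3072/655 H=142592/26855] → run F
t=7: vr[F=4096/655 H=142592/26855] → run H
t=8: vr[F=4096/655 H=176128/26855] → run F
t=9: vr[F=1024/131 H=176128/26855] → run H
t=10: vr[F=1024/131 H=209664/26855] → run H
t=11: vr[F=1024/131 H=48640/5371] → run F
t=12: vr[F=6144/655 H=48640/5371] → run H
t=13: vr[F=6144/655 H=276736/26855] → run F
t=14: vr[H=276736/26855] → run H
t=15: (idle)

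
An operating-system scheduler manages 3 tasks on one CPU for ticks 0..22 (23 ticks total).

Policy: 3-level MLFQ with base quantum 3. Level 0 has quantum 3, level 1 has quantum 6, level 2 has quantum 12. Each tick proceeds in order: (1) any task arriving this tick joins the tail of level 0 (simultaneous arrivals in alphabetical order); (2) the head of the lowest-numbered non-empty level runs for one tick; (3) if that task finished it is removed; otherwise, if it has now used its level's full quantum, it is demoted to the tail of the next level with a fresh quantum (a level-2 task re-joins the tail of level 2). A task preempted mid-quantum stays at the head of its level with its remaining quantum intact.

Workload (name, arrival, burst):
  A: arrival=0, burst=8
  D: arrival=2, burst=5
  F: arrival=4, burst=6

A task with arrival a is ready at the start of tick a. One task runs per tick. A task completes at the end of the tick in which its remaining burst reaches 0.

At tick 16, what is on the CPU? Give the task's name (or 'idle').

running at tick 16 = F

t=0: L0/L1/L2 = A/-/- → run A
t=1: L0/L1/L2 = A/-/- → run A
t=2: L0/L1/L2 = AD/-/- → run A
t=3: L0/L1/L2 = D/A/- → run D
t=4: L0/L1/L2 = DF/A/- → run D
t=5: L0/L1/L2 = DF/A/- → run D
t=6: L0/L1/L2 = F/AD/- → run F
t=7: L0/L1/L2 = F/AD/- → run F
t=8: L0/L1/L2 = F/AD/- → run F
t=9: L0/L1/L2 = -/ADF/- → run A
t=10: L0/L1/L2 = -/ADF/- → run A
t=11: L0/L1/L2 = -/ADF/- → run A
t=12: L0/L1/L2 = -/ADF/- → run A
t=13: L0/L1/L2 = -/ADF/- → run A
t=14: L0/L1/L2 = -/DF/- → run D
t=15: L0/L1/L2 = -/DF/- → run D
t=16: L0/L1/L2 = -/F/- → run F
t=17: L0/L1/L2 = -/F/- → run F
t=18: L0/L1/L2 = -/F/- → run F
t=19: (idle)
t=20: (idle)
t=21: (idle)
t=22: (idle)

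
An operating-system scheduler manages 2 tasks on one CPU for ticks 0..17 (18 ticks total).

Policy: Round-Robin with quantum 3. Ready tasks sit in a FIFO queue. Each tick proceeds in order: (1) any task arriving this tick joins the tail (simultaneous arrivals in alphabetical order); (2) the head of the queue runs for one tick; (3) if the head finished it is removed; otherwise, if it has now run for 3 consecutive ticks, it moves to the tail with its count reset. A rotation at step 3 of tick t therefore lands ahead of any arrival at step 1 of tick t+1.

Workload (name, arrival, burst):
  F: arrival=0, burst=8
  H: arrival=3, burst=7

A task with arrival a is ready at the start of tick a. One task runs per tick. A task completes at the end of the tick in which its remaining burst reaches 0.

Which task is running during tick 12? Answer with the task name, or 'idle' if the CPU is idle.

running at tick 12 = H

t=0: queue=[F] q_used=0 → run F
t=1: queue=[F] q_used=1 → run F
t=2: queue=[F] q_used=2 → run F
t=3: queue=[F,H] q_used=0 → run F
t=4: queue=[F,H] q_used=1 → run F
t=5: queue=[F,H] q_used=2 → run F
t=6: queue=[H,F] q_used=0 → run H
t=7: queue=[H,F] q_used=1 → run H
t=8: queue=[H,F] q_used=2 → run H
t=9: queue=[F,H] q_used=0 → run F
t=10: queue=[F,H] q_used=1 → run F
t=11: queue=[H] q_used=0 → run H
t=12: queue=[H] q_used=1 → run H
t=13: queue=[H] q_used=2 → run H
t=14: queue=[H] q_used=0 → run H
t=15: (idle)
t=16: (idle)
t=17: (idle)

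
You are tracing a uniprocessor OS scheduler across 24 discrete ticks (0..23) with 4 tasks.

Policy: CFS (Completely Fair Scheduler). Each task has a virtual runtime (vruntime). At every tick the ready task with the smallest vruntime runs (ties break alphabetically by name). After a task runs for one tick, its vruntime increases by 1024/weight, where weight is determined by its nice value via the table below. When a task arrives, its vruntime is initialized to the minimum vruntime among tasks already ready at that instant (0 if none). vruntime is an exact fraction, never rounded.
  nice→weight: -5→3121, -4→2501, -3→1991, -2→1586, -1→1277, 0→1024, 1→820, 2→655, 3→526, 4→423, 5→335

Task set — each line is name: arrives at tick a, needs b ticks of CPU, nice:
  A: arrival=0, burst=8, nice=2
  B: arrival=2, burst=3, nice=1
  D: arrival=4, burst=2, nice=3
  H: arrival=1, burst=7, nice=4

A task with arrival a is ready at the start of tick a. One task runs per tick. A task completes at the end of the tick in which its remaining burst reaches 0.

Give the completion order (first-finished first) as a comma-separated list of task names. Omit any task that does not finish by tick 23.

completion order = B, D, A, H

t=0: vr[A=0] → run A
t=1: vr[A=1024/655 H=1024/655] → run A
t=2: vr[A=2048/655 B=1024/655 H=1024/655] → run B
t=3: vr[A=2048/655 B=15104/5371 H=1024/655] → run H
t=4: vr[A=2048/655 B=15104/5371 D=15104/5371 H=1103872/277065] → run B
t=5: vr[A=2048/655 B=109056/26855 D=15104/5371 H=1103872/277065] → run D
t=6: vr[A=2048/655 B=109056/26855 D=6722304/1412573 H=1103872/277065] → run A
t=7: vr[A=3072/655 B=109056/26855 D=6722304/1412573 H=1103872/277065] → run H
t=8: vr[A=3072/655 B=109056/26855 D=6722304/1412573 H=1774592/277065] → run B
t=9: vr[A=3072/655 D=6722304/1412573 H=1774592/277065] → run A
t=10: vr[A=4096/655 D=6722304/1412573 H=1774592/277065] → run D
t=11: vr[A=4096/655 H=1774592/277065] → run A
t=12: vr[A=1024/131 H=1774592/277065] → run H
t=13: vr[A=1024/131 H=815104/92355] → run A
t=14: vr[A=6144/655 H=815104/92355] → run H
t=15: vr[A=6144/655 H=3116032/277065] → run A
t=16: vr[A=7168/655 H=3116032/277065] → run A
t=17: vr[H=3116032/277065] → run H
t=18: vr[H=3786752/277065] → run H
t=19: vr[H=1485824/92355] → run H
t=20: (idle)
t=21: (idle)
t=22: (idle)
t=23: (idle)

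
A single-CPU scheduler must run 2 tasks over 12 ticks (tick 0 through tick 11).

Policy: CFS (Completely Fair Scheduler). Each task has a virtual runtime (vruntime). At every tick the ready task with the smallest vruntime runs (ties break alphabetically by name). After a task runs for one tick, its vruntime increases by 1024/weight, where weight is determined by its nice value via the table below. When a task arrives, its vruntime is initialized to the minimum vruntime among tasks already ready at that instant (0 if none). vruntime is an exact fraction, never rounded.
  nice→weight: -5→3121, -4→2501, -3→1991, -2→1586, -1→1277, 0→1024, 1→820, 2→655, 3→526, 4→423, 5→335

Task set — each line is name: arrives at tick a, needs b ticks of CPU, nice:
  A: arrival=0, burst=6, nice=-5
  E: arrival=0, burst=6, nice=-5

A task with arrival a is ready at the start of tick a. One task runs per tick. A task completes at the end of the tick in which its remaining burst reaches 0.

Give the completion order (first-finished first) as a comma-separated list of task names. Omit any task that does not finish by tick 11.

t=0: vr[A=0 E=0] → run A
t=1: vr[A=1024/3121 E=0] → run E
t=2: vr[A=1024/3121 E=1024/3121] → run A
t=3: vr[A=2048/3121 E=1024/3121] → run E
t=4: vr[A=2048/3121 E=2048/3121] → run A
t=5: vr[A=3072/3121 E=2048/3121] → run E
t=6: vr[A=3072/3121 E=3072/3121] → run A
t=7: vr[A=4096/3121 E=3072/3121] → run E
t=8: vr[A=4096/3121 E=4096/3121] → run A
t=9: vr[A=5120/3121 E=4096/3121] → run E
t=10: vr[A=5120/3121 E=5120/3121] → run A
t=11: vr[E=5120/3121] → run E

completion order = A, E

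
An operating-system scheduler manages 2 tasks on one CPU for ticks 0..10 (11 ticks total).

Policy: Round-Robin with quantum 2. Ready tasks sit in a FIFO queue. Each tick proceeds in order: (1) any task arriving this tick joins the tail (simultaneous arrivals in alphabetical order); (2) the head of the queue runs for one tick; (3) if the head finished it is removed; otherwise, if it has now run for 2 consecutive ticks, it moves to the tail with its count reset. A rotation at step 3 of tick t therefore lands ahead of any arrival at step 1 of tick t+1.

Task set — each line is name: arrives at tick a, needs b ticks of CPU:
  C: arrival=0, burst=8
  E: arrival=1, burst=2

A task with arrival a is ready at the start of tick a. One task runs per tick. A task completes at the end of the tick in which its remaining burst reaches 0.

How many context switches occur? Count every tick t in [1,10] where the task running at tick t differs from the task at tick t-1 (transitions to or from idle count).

context switches = 3

t=0: queue=[C] q_used=0 → run C
t=1: queue=[C,E] q_used=1 → run C
t=2: queue=[E,C] q_used=0 → run E
t=3: queue=[E,C] q_used=1 → run E
t=4: queue=[C] q_used=0 → run C
t=5: queue=[C] q_used=1 → run C
t=6: queue=[C] q_used=0 → run C
t=7: queue=[C] q_used=1 → run C
t=8: queue=[C] q_used=0 → run C
t=9: queue=[C] q_used=1 → run C
t=10: (idle)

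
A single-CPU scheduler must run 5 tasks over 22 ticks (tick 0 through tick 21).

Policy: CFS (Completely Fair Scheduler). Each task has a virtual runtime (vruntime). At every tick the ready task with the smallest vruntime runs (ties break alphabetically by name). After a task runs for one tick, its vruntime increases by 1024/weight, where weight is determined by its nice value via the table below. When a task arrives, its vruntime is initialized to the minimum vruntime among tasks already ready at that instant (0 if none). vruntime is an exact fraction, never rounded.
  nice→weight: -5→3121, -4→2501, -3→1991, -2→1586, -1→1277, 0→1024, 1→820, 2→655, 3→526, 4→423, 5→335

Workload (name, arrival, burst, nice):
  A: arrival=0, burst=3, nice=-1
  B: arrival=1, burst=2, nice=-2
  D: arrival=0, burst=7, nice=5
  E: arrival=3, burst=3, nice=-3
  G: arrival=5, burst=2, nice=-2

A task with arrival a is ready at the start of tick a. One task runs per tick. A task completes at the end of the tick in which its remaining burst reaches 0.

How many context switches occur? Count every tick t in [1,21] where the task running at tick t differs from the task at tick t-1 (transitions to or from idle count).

t=0: vr[A=0 D=0] → run A
t=1: vr[A=1024/1277 B=0 D=0] → run B
t=2: vr[A=1024/1277 B=512/793 D=0] → run D
t=3: vr[A=1024/1277 B=512/793 D=1024/335 E=512/793] → run B
t=4: vr[A=1024/1277 D=1024/335 E=512/793] → run E
t=5: vr[A=1024/1277 D=1024/335 E=1831424/1578863 G=1024/1277] → run A
t=6: vr[A=2048/1277 D=1024/335 E=1831424/1578863 G=1024/1277] → run G
t=7: vr[A=2048/1277 D=1024/335 E=1831424/1578863 G=1465856/1012661] → run E
t=8: vr[A=2048/1277 D=1024/335 E=2643456/1578863 G=1465856/1012661] → run G
t=9: vr[A=2048/1277 D=1024/335 E=2643456/1578863] → run A
t=10: vr[D=1024/335 E=2643456/1578863] → run E
t=11: vr[D=1024/335] → run D
t=12: vr[D=2048/335] → run D
t=13: vr[D=3072/335] → run D
t=14: vr[D=4096/335] → run D
t=15: vr[D=1024/67] → run D
t=16: vr[D=6144/335] → run D
t=17: (idle)
t=18: (idle)
t=19: (idle)
t=20: (idle)
t=21: (idle)

context switches = 12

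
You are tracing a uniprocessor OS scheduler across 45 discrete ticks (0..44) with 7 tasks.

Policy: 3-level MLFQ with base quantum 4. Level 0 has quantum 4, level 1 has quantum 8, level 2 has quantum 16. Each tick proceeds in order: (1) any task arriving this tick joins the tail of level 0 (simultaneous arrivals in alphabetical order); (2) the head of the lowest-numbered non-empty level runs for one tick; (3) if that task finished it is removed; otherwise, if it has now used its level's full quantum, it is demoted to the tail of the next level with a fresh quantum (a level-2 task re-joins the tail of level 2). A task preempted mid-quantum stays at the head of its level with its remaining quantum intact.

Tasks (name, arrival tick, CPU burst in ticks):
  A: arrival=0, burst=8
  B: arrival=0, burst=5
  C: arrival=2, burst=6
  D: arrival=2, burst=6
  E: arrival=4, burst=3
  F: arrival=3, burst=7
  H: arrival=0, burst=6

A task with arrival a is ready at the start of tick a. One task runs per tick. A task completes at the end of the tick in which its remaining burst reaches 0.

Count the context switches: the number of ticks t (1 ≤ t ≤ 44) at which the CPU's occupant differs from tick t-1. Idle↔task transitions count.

t=0: L0/L1/L2 = ABH/-/- → run A
t=1: L0/L1/L2 = ABH/-/- → run A
t=2: L0/L1/L2 = ABHCD/-/- → run A
t=3: L0/L1/L2 = ABHCDF/-/- → run A
t=4: L0/L1/L2 = BHCDFE/A/- → run B
t=5: L0/L1/L2 = BHCDFE/A/- → run B
t=6: L0/L1/L2 = BHCDFE/A/- → run B
t=7: L0/L1/L2 = BHCDFE/A/- → run B
t=8: L0/L1/L2 = HCDFE/AB/- → run H
t=9: L0/L1/L2 = HCDFE/AB/- → run H
t=10: L0/L1/L2 = HCDFE/AB/- → run H
t=11: L0/L1/L2 = HCDFE/AB/- → run H
t=12: L0/L1/L2 = CDFE/ABH/- → run C
t=13: L0/L1/L2 = CDFE/ABH/- → run C
t=14: L0/L1/L2 = CDFE/ABH/- → run C
t=15: L0/L1/L2 = CDFE/ABH/- → run C
t=16: L0/L1/L2 = DFE/ABHC/- → run D
t=17: L0/L1/L2 = DFE/ABHC/- → run D
t=18: L0/L1/L2 = DFE/ABHC/- → run D
t=19: L0/L1/L2 = DFE/ABHC/- → run D
t=20: L0/L1/L2 = FE/ABHCD/- → run F
t=21: L0/L1/L2 = FE/ABHCD/- → run F
t=22: L0/L1/L2 = FE/ABHCD/- → run F
t=23: L0/L1/L2 = FE/ABHCD/- → run F
t=24: L0/L1/L2 = E/ABHCDF/- → run E
t=25: L0/L1/L2 = E/ABHCDF/- → run E
t=26: L0/L1/L2 = E/ABHCDF/- → run E
t=27: L0/L1/L2 = -/ABHCDF/- → run A
t=28: L0/L1/L2 = -/ABHCDF/- → run A
t=29: L0/L1/L2 = -/ABHCDF/- → run A
t=30: L0/L1/L2 = -/ABHCDF/- → run A
t=31: L0/L1/L2 = -/BHCDF/- → run B
t=32: L0/L1/L2 = -/HCDF/- → run H
t=33: L0/L1/L2 = -/HCDF/- → run H
t=34: L0/L1/L2 = -/CDF/- → run C
t=35: L0/L1/L2 = -/CDF/- → run C
t=36: L0/L1/L2 = -/DF/- → run D
t=37: L0/L1/L2 = -/DF/- → run D
t=38: L0/L1/L2 = -/F/- → run F
t=39: L0/L1/L2 = -/F/- → run F
t=40: L0/L1/L2 = -/F/- → run F
t=41: (idle)
t=42: (idle)
t=43: (idle)
t=44: (idle)

context switches = 13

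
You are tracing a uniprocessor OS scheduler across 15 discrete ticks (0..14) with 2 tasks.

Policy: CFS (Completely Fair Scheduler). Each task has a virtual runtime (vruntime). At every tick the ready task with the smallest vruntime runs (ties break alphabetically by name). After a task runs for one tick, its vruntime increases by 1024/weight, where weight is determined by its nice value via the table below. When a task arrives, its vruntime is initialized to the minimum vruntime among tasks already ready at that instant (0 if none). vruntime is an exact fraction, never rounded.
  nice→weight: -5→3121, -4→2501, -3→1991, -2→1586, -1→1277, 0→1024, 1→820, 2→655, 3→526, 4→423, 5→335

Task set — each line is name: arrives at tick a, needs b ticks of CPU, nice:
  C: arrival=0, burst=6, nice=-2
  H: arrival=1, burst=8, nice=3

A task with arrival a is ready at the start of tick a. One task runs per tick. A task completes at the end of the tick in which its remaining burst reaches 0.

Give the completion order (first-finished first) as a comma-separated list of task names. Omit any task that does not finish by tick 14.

completion order = C, H

t=0: vr[C=0] → run C
t=1: vr[C=512/793 H=512/793] → run C
t=2: vr[C=1024/793 H=512/793] → run H
t=3: vr[C=1024/793 H=540672/208559] → run C
t=4: vr[C=1536/793 H=540672/208559] → run C
t=5: vr[C=2048/793 H=540672/208559] → run C
t=6: vr[C=2560/793 H=540672/208559] → run H
t=7: vr[C=2560/793 H=946688/208559] → run C
t=8: vr[H=946688/208559] → run H
t=9: vr[H=1352704/208559] → run H
t=10: vr[H=1758720/208559] → run H
t=11: vr[H=2164736/208559] → run H
t=12: vr[H=2570752/208559] → run H
t=13: vr[H=2976768/208559] → run H
t=14: (idle)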